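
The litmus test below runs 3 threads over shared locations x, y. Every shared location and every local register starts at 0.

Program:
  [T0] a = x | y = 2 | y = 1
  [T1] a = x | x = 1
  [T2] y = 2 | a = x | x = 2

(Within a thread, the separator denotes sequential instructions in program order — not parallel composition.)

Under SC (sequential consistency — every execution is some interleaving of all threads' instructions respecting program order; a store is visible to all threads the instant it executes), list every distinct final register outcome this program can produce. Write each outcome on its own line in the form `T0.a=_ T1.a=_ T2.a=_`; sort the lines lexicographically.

outcome vector order: (T0.a,T1.a,T2.a)
|SC outcomes| = 9

T0.a=0 T1.a=0 T2.a=0
T0.a=0 T1.a=0 T2.a=1
T0.a=0 T1.a=2 T2.a=0
T0.a=1 T1.a=0 T2.a=0
T0.a=1 T1.a=0 T2.a=1
T0.a=1 T1.a=2 T2.a=0
T0.a=2 T1.a=0 T2.a=0
T0.a=2 T1.a=0 T2.a=1
T0.a=2 T1.a=2 T2.a=0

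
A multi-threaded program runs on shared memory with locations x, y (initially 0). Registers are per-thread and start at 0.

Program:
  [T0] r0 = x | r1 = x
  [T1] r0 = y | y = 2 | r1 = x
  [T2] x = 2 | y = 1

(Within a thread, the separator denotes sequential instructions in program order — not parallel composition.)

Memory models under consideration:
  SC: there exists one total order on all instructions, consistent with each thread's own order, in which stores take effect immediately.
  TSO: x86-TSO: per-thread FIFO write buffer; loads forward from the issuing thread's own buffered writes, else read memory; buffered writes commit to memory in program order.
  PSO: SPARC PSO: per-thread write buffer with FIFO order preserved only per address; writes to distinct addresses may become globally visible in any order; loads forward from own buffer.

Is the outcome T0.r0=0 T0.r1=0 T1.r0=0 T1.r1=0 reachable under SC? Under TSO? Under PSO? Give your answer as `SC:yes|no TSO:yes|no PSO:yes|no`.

SC:yes TSO:yes PSO:yes

outcome vector order: (T0.r0,T0.r1,T1.r0,T1.r1)
SC: 9 outcomes — {0000, 0002, 0012, 0200, 0202, 0212, 2200, 2202, 2212}
TSO: 9 outcomes — {0000, 0002, 0012, 0200, 0202, 0212, 2200, 2202, 2212}
PSO: 12 outcomes — {0000, 0002, 0010, 0012, 0200, 0202, 0210, 0212, 2200, 2202, 2210, 2212}
target 0000 ∈ {SC,TSO,PSO}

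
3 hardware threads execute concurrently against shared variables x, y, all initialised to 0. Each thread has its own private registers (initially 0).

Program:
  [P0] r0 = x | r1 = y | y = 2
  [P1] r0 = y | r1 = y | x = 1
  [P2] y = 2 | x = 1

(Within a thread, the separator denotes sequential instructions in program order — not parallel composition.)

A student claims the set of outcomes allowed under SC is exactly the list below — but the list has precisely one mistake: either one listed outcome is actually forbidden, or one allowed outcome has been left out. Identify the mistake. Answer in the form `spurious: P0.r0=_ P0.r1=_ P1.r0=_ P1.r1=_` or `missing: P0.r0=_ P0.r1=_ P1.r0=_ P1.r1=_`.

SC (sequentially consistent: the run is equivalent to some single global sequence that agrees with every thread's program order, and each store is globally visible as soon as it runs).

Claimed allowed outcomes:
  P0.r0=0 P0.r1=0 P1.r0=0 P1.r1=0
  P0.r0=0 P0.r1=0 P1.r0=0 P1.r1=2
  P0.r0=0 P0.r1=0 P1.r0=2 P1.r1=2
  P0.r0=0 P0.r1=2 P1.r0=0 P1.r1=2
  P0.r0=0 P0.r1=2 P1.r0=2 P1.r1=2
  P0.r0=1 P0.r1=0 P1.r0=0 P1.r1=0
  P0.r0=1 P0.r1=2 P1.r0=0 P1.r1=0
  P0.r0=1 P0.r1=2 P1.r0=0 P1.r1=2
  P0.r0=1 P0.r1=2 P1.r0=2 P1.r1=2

outcome vector order: (P0.r0,P0.r1,P1.r0,P1.r1)
[SC] allowed = {<0 0 0 0> <0 0 0 2> <0 0 2 2> <0 2 0 0> <0 2 0 2> <0 2 2 2> <1 0 0 0> <1 2 0 0> <1 2 0 2> <1 2 2 2>}
SC∖claimed = {<0 2 0 0>}

missing: P0.r0=0 P0.r1=2 P1.r0=0 P1.r1=0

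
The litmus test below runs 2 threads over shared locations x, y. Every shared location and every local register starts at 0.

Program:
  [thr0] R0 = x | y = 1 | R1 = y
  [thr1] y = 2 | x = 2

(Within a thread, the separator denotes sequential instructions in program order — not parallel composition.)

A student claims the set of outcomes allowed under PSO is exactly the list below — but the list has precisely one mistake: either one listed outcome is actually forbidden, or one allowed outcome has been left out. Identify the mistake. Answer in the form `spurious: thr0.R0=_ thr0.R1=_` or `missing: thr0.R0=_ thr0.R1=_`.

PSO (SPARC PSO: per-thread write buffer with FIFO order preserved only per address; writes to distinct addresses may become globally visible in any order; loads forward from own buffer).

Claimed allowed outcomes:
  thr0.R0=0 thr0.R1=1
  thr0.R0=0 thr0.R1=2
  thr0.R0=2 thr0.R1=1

missing: thr0.R0=2 thr0.R1=2

outcome vector order: (thr0.R0,thr0.R1)
PSO (4): (0,1) (0,2) (2,1) (2,2)
PSO∖claimed = {(2,2)}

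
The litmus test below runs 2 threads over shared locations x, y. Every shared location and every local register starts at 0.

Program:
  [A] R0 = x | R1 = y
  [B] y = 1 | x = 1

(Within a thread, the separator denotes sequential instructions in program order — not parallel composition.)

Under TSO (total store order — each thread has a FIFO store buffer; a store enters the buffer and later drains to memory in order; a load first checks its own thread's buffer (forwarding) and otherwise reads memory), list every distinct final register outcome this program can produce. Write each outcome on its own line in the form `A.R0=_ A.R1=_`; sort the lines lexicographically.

A.R0=0 A.R1=0
A.R0=0 A.R1=1
A.R0=1 A.R1=1

outcome vector order: (A.R0,A.R1)
|TSO outcomes| = 3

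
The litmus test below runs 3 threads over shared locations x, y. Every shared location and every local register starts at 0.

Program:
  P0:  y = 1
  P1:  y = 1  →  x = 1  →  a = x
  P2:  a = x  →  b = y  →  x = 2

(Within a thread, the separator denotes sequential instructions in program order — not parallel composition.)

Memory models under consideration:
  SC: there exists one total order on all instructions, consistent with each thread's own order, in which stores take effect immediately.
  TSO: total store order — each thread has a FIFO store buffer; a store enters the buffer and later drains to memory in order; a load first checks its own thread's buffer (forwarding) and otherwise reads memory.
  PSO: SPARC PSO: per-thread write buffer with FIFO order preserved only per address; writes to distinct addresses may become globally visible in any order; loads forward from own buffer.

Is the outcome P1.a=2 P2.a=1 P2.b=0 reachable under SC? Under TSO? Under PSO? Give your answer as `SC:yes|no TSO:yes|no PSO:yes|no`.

outcome vector order: (P1.a,P2.a,P2.b)
SC: 6 outcomes — {(1,0,0); (1,0,1); (1,1,1); (2,0,0); (2,0,1); (2,1,1)}
TSO: 6 outcomes — {(1,0,0); (1,0,1); (1,1,1); (2,0,0); (2,0,1); (2,1,1)}
PSO: 8 outcomes — {(1,0,0); (1,0,1); (1,1,0); (1,1,1); (2,0,0); (2,0,1); (2,1,0); (2,1,1)}
target (2,1,0) ∈ {PSO}

SC:no TSO:no PSO:yes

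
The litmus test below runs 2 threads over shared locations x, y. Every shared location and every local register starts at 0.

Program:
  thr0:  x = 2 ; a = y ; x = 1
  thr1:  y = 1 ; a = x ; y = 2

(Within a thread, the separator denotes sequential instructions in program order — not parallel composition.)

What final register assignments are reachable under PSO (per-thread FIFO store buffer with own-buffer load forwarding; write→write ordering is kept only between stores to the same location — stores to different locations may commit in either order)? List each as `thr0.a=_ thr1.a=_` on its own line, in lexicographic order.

thr0.a=0 thr1.a=0
thr0.a=0 thr1.a=1
thr0.a=0 thr1.a=2
thr0.a=1 thr1.a=0
thr0.a=1 thr1.a=1
thr0.a=1 thr1.a=2
thr0.a=2 thr1.a=0
thr0.a=2 thr1.a=2

outcome vector order: (thr0.a,thr1.a)
|PSO outcomes| = 8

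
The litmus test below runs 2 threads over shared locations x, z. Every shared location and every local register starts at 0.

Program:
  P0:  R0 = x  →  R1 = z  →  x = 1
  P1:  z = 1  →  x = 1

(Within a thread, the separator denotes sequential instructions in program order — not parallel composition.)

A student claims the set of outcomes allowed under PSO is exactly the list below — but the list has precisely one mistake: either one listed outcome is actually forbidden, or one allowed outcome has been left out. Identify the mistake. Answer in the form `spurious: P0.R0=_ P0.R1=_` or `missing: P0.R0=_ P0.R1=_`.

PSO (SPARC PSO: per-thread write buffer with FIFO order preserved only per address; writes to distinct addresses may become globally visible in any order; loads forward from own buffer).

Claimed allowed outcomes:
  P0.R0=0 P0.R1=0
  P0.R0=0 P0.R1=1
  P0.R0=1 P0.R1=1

outcome vector order: (P0.R0,P0.R1)
[PSO] allowed = {00, 01, 10, 11}
PSO∖claimed = {10}

missing: P0.R0=1 P0.R1=0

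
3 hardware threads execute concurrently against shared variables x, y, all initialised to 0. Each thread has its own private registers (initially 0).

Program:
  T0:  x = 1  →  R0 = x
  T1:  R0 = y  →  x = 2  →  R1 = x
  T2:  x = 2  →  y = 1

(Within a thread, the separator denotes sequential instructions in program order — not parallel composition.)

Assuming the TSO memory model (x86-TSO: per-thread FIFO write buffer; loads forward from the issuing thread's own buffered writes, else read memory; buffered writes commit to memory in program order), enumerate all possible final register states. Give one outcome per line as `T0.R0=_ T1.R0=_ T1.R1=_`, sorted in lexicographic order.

outcome vector order: (T0.R0,T1.R0,T1.R1)
|TSO outcomes| = 7

T0.R0=1 T1.R0=0 T1.R1=1
T0.R0=1 T1.R0=0 T1.R1=2
T0.R0=1 T1.R0=1 T1.R1=1
T0.R0=1 T1.R0=1 T1.R1=2
T0.R0=2 T1.R0=0 T1.R1=1
T0.R0=2 T1.R0=0 T1.R1=2
T0.R0=2 T1.R0=1 T1.R1=2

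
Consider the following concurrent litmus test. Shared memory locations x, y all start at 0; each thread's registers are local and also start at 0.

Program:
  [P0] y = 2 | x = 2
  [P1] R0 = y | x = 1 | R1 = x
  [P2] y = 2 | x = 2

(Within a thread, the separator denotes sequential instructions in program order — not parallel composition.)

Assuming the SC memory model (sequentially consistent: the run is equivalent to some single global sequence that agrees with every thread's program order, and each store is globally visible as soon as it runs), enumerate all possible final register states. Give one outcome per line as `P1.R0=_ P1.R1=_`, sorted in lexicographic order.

P1.R0=0 P1.R1=1
P1.R0=0 P1.R1=2
P1.R0=2 P1.R1=1
P1.R0=2 P1.R1=2

outcome vector order: (P1.R0,P1.R1)
|SC outcomes| = 4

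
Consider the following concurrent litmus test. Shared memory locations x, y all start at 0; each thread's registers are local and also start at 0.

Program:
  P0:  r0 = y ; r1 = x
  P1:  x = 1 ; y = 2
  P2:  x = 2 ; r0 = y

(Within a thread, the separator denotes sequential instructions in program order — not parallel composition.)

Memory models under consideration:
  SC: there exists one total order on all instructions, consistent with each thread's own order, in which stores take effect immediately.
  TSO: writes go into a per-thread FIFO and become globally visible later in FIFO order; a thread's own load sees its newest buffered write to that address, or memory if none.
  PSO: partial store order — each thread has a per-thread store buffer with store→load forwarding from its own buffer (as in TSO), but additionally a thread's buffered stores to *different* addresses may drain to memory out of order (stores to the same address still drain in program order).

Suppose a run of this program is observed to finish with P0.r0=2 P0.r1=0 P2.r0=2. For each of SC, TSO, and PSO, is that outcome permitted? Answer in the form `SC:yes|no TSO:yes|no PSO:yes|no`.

outcome vector order: (P0.r0,P0.r1,P2.r0)
SC (10): 000, 002, 010, 012, 020, 022, 210, 212, 220, 222
TSO (10): 000, 002, 010, 012, 020, 022, 210, 212, 220, 222
PSO (12): 000, 002, 010, 012, 020, 022, 200, 202, 210, 212, 220, 222
target 202 ∈ {PSO}

SC:no TSO:no PSO:yes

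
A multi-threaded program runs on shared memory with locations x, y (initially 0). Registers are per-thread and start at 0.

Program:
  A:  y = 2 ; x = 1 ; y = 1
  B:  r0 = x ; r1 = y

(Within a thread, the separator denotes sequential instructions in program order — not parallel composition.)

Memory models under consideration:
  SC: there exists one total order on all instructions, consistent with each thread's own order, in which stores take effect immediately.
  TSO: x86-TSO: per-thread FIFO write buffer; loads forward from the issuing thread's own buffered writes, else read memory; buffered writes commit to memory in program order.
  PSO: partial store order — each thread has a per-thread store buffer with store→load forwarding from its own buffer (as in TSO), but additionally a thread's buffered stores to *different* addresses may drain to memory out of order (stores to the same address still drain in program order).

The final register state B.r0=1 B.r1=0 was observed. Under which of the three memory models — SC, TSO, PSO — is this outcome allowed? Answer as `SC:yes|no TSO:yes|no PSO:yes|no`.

outcome vector order: (B.r0,B.r1)
SC: 5 outcomes — {<0 0>; <0 1>; <0 2>; <1 1>; <1 2>}
TSO: 5 outcomes — {<0 0>; <0 1>; <0 2>; <1 1>; <1 2>}
PSO: 6 outcomes — {<0 0>; <0 1>; <0 2>; <1 0>; <1 1>; <1 2>}
target <1 0> ∈ {PSO}

SC:no TSO:no PSO:yes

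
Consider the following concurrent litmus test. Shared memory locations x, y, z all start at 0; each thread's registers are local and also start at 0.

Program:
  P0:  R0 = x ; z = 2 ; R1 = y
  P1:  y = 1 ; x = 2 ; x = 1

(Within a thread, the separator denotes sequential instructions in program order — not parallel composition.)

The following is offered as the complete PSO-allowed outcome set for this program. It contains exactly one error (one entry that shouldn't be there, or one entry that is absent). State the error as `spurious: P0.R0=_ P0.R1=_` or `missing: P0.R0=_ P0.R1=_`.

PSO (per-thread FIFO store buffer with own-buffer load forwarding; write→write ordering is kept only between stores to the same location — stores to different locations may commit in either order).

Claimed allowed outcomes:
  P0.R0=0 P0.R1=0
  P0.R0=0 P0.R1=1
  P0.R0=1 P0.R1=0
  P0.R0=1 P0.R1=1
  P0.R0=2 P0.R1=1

outcome vector order: (P0.R0,P0.R1)
under PSO → (0,0), (0,1), (1,0), (1,1), (2,0), (2,1)
PSO∖claimed = {(2,0)}

missing: P0.R0=2 P0.R1=0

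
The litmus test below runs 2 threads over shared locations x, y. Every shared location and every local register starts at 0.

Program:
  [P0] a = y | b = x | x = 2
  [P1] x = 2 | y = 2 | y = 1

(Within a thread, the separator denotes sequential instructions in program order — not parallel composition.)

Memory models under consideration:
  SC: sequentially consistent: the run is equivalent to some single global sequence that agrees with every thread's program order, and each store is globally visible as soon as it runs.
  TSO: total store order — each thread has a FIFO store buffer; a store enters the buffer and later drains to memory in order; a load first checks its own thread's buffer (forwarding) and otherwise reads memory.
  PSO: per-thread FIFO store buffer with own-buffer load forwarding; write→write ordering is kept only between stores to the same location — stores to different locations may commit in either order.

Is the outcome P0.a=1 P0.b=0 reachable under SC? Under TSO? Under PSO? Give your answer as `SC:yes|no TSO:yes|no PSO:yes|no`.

outcome vector order: (P0.a,P0.b)
SC: 4 outcomes — {(0,0); (0,2); (1,2); (2,2)}
TSO: 4 outcomes — {(0,0); (0,2); (1,2); (2,2)}
PSO: 6 outcomes — {(0,0); (0,2); (1,0); (1,2); (2,0); (2,2)}
target (1,0) ∈ {PSO}

SC:no TSO:no PSO:yes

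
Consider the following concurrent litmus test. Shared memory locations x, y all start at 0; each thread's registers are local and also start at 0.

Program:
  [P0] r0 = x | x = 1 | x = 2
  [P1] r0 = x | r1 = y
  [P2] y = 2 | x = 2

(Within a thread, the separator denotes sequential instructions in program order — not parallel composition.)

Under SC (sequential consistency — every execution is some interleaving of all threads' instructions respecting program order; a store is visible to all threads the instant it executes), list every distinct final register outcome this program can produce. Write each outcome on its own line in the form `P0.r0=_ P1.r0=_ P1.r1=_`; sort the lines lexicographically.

outcome vector order: (P0.r0,P1.r0,P1.r1)
|SC outcomes| = 10

P0.r0=0 P1.r0=0 P1.r1=0
P0.r0=0 P1.r0=0 P1.r1=2
P0.r0=0 P1.r0=1 P1.r1=0
P0.r0=0 P1.r0=1 P1.r1=2
P0.r0=0 P1.r0=2 P1.r1=0
P0.r0=0 P1.r0=2 P1.r1=2
P0.r0=2 P1.r0=0 P1.r1=0
P0.r0=2 P1.r0=0 P1.r1=2
P0.r0=2 P1.r0=1 P1.r1=2
P0.r0=2 P1.r0=2 P1.r1=2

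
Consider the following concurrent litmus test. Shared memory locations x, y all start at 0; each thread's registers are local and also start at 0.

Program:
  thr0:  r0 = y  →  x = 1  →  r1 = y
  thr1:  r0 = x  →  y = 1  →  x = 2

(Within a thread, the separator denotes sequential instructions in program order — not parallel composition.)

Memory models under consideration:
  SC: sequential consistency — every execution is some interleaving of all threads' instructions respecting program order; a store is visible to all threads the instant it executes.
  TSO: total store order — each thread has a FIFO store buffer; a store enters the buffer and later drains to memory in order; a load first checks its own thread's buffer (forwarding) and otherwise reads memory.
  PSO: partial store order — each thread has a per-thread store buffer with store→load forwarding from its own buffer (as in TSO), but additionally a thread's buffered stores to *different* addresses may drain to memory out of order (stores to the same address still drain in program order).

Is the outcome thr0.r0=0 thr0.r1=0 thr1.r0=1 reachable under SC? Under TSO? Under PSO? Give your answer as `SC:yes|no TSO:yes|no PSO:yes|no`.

outcome vector order: (thr0.r0,thr0.r1,thr1.r0)
[SC] allowed = {0/0/0, 0/0/1, 0/1/0, 0/1/1, 1/1/0}
[TSO] allowed = {0/0/0, 0/0/1, 0/1/0, 0/1/1, 1/1/0}
[PSO] allowed = {0/0/0, 0/0/1, 0/1/0, 0/1/1, 1/1/0}
target 0/0/1 ∈ {SC,TSO,PSO}

SC:yes TSO:yes PSO:yes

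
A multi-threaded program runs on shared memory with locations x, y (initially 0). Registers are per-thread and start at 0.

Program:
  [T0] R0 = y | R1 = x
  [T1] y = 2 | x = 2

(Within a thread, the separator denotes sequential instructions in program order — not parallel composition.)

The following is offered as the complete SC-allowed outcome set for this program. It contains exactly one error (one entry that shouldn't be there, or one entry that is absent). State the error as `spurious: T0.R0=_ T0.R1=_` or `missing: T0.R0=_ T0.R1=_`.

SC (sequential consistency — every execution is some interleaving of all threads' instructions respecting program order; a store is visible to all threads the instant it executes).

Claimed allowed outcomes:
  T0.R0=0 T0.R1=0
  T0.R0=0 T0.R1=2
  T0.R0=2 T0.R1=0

missing: T0.R0=2 T0.R1=2

outcome vector order: (T0.R0,T0.R1)
under SC → <0 0> <0 2> <2 0> <2 2>
SC∖claimed = {<2 2>}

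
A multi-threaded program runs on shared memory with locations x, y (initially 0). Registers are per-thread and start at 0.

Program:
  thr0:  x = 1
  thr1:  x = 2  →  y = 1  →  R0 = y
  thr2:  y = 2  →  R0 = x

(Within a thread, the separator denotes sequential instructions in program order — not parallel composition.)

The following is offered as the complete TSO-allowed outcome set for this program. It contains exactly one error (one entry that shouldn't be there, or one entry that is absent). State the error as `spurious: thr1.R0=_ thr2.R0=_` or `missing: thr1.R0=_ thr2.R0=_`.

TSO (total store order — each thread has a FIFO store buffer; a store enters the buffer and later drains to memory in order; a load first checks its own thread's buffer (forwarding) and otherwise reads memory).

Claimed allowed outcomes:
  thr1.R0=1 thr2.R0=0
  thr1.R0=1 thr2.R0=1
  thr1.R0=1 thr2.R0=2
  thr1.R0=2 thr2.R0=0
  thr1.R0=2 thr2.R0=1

outcome vector order: (thr1.R0,thr2.R0)
under TSO → <1 0>, <1 1>, <1 2>, <2 0>, <2 1>, <2 2>
TSO∖claimed = {<2 2>}

missing: thr1.R0=2 thr2.R0=2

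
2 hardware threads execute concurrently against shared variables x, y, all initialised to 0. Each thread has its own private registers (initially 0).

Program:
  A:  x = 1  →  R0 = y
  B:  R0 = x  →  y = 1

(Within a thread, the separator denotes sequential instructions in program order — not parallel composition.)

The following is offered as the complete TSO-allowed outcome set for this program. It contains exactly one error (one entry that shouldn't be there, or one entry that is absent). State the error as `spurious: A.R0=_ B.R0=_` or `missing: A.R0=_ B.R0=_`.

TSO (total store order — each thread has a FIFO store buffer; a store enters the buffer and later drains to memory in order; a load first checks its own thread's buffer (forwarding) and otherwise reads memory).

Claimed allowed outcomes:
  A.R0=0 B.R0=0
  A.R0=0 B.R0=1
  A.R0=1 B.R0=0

missing: A.R0=1 B.R0=1

outcome vector order: (A.R0,B.R0)
TSO (4): 0/0; 0/1; 1/0; 1/1
TSO∖claimed = {1/1}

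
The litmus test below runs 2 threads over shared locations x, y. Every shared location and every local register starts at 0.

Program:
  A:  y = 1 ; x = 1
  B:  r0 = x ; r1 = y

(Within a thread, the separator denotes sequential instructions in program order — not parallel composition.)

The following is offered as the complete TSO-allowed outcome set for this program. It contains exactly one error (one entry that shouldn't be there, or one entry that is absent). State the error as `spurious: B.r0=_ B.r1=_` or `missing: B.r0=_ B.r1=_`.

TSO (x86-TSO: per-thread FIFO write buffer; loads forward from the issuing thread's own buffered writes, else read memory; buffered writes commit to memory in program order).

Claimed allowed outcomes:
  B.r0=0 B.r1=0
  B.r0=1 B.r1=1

missing: B.r0=0 B.r1=1

outcome vector order: (B.r0,B.r1)
[TSO] allowed = {0/0, 0/1, 1/1}
TSO∖claimed = {0/1}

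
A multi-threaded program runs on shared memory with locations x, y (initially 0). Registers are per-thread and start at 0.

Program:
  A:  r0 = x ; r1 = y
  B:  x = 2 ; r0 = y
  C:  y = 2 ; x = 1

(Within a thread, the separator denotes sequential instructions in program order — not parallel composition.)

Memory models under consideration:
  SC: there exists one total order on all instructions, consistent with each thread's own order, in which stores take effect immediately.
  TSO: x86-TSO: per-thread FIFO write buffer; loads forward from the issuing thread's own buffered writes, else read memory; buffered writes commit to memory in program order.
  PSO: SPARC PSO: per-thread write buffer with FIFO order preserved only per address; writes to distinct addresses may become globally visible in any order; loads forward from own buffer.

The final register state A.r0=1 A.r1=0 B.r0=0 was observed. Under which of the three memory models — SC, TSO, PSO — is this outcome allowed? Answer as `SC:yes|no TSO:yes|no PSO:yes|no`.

SC:no TSO:no PSO:yes

outcome vector order: (A.r0,A.r1,B.r0)
SC (10): 000, 002, 020, 022, 120, 122, 200, 202, 220, 222
TSO (10): 000, 002, 020, 022, 120, 122, 200, 202, 220, 222
PSO (12): 000, 002, 020, 022, 100, 102, 120, 122, 200, 202, 220, 222
target 100 ∈ {PSO}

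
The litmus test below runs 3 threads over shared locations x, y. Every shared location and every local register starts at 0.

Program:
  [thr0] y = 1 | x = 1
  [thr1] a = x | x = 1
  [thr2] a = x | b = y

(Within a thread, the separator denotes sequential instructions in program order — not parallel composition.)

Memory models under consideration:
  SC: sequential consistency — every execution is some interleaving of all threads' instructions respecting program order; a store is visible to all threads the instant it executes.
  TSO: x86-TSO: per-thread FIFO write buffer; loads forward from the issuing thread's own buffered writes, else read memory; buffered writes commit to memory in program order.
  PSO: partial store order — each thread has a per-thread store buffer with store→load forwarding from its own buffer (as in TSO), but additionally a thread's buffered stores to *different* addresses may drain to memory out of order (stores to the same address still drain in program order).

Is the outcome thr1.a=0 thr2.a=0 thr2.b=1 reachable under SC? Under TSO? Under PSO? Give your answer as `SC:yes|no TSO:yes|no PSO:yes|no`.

SC:yes TSO:yes PSO:yes

outcome vector order: (thr1.a,thr2.a,thr2.b)
[SC] allowed = {000, 001, 010, 011, 100, 101, 111}
[TSO] allowed = {000, 001, 010, 011, 100, 101, 111}
[PSO] allowed = {000, 001, 010, 011, 100, 101, 110, 111}
target 001 ∈ {SC,TSO,PSO}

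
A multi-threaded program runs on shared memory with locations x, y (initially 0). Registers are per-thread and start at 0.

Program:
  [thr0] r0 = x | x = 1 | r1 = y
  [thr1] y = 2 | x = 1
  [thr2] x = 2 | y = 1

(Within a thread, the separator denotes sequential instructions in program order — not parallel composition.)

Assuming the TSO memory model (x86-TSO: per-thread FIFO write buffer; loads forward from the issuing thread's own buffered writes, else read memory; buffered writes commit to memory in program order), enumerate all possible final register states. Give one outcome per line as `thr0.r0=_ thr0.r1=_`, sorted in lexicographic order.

thr0.r0=0 thr0.r1=0
thr0.r0=0 thr0.r1=1
thr0.r0=0 thr0.r1=2
thr0.r0=1 thr0.r1=1
thr0.r0=1 thr0.r1=2
thr0.r0=2 thr0.r1=0
thr0.r0=2 thr0.r1=1
thr0.r0=2 thr0.r1=2

outcome vector order: (thr0.r0,thr0.r1)
|TSO outcomes| = 8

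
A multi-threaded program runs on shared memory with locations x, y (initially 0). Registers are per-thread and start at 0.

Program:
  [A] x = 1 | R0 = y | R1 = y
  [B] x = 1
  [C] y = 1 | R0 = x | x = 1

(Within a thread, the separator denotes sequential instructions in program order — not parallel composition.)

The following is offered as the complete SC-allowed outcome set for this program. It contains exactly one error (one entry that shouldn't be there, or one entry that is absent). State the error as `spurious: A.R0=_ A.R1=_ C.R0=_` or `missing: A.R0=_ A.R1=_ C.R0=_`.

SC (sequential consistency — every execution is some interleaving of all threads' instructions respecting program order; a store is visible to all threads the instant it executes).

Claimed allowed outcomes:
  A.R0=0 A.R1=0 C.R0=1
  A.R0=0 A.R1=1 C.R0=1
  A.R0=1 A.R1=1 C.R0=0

outcome vector order: (A.R0,A.R1,C.R0)
[SC] allowed = {001; 011; 110; 111}
SC∖claimed = {111}

missing: A.R0=1 A.R1=1 C.R0=1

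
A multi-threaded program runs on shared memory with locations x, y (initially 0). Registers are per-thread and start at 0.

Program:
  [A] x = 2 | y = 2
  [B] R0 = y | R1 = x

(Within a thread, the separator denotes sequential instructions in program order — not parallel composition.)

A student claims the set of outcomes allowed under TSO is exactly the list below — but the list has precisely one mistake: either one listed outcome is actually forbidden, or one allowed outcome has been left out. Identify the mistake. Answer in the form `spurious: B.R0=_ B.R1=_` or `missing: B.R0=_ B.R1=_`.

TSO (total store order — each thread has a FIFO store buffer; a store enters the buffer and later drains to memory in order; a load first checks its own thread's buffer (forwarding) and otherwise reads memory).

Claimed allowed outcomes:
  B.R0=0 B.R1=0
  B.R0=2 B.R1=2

missing: B.R0=0 B.R1=2

outcome vector order: (B.R0,B.R1)
TSO (3): 0/0; 0/2; 2/2
TSO∖claimed = {0/2}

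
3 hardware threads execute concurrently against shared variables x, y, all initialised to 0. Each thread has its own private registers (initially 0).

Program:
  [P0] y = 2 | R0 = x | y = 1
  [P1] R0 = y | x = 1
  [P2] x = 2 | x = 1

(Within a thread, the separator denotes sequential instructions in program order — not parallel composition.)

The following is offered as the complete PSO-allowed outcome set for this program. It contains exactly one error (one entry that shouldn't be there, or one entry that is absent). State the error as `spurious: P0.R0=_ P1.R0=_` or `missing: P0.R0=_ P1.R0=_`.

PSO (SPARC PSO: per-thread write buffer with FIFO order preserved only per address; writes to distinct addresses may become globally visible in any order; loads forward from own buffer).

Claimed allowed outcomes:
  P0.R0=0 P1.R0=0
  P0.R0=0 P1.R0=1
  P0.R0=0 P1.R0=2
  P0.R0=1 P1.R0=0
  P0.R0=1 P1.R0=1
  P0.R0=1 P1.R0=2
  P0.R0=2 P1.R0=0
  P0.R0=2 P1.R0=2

outcome vector order: (P0.R0,P1.R0)
PSO: 9 outcomes — {00; 01; 02; 10; 11; 12; 20; 21; 22}
PSO∖claimed = {21}

missing: P0.R0=2 P1.R0=1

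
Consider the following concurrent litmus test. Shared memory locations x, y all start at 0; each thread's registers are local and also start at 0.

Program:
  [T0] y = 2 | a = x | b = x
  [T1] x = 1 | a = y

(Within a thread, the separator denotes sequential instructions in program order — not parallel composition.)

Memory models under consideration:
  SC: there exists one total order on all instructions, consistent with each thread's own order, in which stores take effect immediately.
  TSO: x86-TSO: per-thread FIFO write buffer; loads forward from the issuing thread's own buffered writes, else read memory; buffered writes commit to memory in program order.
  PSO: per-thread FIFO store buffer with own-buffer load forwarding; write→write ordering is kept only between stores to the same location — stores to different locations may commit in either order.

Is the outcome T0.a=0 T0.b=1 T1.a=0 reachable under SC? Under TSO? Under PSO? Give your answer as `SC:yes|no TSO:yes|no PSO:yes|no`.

outcome vector order: (T0.a,T0.b,T1.a)
[SC] allowed = {0/0/2; 0/1/2; 1/1/0; 1/1/2}
[TSO] allowed = {0/0/0; 0/0/2; 0/1/0; 0/1/2; 1/1/0; 1/1/2}
[PSO] allowed = {0/0/0; 0/0/2; 0/1/0; 0/1/2; 1/1/0; 1/1/2}
target 0/1/0 ∈ {TSO,PSO}

SC:no TSO:yes PSO:yes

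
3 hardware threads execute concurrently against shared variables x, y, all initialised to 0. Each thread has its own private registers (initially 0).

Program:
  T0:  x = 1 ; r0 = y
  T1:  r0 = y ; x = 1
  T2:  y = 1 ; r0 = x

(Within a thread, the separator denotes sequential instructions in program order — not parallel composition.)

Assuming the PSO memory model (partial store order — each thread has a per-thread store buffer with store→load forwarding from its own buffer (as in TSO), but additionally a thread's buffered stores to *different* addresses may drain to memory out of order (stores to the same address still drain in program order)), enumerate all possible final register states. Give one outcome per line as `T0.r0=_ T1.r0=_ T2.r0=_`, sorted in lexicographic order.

T0.r0=0 T1.r0=0 T2.r0=0
T0.r0=0 T1.r0=0 T2.r0=1
T0.r0=0 T1.r0=1 T2.r0=0
T0.r0=0 T1.r0=1 T2.r0=1
T0.r0=1 T1.r0=0 T2.r0=0
T0.r0=1 T1.r0=0 T2.r0=1
T0.r0=1 T1.r0=1 T2.r0=0
T0.r0=1 T1.r0=1 T2.r0=1

outcome vector order: (T0.r0,T1.r0,T2.r0)
|PSO outcomes| = 8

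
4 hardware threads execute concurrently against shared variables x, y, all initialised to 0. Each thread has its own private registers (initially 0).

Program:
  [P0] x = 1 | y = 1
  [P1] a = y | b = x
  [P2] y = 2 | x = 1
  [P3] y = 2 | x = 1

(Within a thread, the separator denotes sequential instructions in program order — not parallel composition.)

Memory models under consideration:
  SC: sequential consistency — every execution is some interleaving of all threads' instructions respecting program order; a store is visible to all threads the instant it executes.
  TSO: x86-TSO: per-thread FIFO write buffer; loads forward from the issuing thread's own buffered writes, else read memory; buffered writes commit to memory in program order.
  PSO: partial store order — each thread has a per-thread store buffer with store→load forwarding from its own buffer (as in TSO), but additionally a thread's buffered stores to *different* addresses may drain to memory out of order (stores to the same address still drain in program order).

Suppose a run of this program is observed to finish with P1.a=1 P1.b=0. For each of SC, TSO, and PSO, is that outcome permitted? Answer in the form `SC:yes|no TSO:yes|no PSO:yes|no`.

outcome vector order: (P1.a,P1.b)
SC: 5 outcomes — {(0,0), (0,1), (1,1), (2,0), (2,1)}
TSO: 5 outcomes — {(0,0), (0,1), (1,1), (2,0), (2,1)}
PSO: 6 outcomes — {(0,0), (0,1), (1,0), (1,1), (2,0), (2,1)}
target (1,0) ∈ {PSO}

SC:no TSO:no PSO:yes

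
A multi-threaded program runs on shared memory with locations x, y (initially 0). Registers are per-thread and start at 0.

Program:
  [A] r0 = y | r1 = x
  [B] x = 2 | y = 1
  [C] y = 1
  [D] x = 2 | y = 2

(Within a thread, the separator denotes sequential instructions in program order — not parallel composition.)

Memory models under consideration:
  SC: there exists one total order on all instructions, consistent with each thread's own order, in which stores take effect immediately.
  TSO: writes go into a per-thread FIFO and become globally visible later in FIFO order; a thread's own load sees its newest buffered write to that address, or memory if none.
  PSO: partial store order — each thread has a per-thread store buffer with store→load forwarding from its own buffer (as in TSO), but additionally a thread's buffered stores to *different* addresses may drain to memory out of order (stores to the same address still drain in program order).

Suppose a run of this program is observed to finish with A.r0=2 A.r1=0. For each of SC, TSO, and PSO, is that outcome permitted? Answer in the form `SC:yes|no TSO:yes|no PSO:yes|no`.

SC:no TSO:no PSO:yes

outcome vector order: (A.r0,A.r1)
SC: 5 outcomes — {0/0; 0/2; 1/0; 1/2; 2/2}
TSO: 5 outcomes — {0/0; 0/2; 1/0; 1/2; 2/2}
PSO: 6 outcomes — {0/0; 0/2; 1/0; 1/2; 2/0; 2/2}
target 2/0 ∈ {PSO}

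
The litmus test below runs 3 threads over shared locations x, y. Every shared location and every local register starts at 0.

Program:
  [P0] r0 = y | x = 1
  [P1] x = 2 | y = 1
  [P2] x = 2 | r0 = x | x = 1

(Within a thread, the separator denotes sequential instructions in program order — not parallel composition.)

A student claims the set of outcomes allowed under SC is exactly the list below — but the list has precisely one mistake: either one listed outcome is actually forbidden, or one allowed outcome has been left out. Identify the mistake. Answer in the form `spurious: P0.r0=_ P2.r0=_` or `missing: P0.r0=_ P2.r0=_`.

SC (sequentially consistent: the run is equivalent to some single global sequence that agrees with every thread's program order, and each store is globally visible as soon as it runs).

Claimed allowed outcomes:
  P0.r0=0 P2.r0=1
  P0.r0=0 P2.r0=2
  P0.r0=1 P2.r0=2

outcome vector order: (P0.r0,P2.r0)
under SC → (0,1), (0,2), (1,1), (1,2)
SC∖claimed = {(1,1)}

missing: P0.r0=1 P2.r0=1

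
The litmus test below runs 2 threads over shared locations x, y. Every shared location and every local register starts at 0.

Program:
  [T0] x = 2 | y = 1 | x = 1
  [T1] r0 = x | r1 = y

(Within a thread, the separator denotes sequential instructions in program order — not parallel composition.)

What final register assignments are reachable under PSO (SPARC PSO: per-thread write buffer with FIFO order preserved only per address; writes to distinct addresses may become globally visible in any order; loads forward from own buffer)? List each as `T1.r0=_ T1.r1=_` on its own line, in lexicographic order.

outcome vector order: (T1.r0,T1.r1)
|PSO outcomes| = 6

T1.r0=0 T1.r1=0
T1.r0=0 T1.r1=1
T1.r0=1 T1.r1=0
T1.r0=1 T1.r1=1
T1.r0=2 T1.r1=0
T1.r0=2 T1.r1=1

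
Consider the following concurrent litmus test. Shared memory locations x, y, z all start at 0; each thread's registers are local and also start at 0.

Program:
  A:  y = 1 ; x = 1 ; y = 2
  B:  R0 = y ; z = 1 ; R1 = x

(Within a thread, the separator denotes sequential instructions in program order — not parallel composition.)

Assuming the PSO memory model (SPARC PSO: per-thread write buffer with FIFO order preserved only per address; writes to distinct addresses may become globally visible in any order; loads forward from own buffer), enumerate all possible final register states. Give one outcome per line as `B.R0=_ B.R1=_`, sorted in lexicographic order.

outcome vector order: (B.R0,B.R1)
|PSO outcomes| = 6

B.R0=0 B.R1=0
B.R0=0 B.R1=1
B.R0=1 B.R1=0
B.R0=1 B.R1=1
B.R0=2 B.R1=0
B.R0=2 B.R1=1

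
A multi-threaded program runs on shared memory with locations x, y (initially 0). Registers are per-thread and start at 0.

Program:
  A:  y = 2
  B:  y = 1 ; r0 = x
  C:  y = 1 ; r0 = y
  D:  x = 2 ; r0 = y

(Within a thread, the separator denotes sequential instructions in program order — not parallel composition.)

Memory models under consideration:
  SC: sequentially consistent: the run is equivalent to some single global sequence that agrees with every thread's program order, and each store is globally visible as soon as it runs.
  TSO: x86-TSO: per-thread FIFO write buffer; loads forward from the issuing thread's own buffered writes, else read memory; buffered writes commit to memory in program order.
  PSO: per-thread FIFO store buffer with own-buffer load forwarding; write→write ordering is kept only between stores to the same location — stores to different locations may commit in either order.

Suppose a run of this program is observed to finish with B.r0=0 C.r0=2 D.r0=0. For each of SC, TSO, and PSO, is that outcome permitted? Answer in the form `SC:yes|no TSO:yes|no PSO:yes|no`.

outcome vector order: (B.r0,C.r0,D.r0)
SC (10): 0/1/1; 0/1/2; 0/2/1; 0/2/2; 2/1/0; 2/1/1; 2/1/2; 2/2/0; 2/2/1; 2/2/2
TSO (12): 0/1/0; 0/1/1; 0/1/2; 0/2/0; 0/2/1; 0/2/2; 2/1/0; 2/1/1; 2/1/2; 2/2/0; 2/2/1; 2/2/2
PSO (12): 0/1/0; 0/1/1; 0/1/2; 0/2/0; 0/2/1; 0/2/2; 2/1/0; 2/1/1; 2/1/2; 2/2/0; 2/2/1; 2/2/2
target 0/2/0 ∈ {TSO,PSO}

SC:no TSO:yes PSO:yes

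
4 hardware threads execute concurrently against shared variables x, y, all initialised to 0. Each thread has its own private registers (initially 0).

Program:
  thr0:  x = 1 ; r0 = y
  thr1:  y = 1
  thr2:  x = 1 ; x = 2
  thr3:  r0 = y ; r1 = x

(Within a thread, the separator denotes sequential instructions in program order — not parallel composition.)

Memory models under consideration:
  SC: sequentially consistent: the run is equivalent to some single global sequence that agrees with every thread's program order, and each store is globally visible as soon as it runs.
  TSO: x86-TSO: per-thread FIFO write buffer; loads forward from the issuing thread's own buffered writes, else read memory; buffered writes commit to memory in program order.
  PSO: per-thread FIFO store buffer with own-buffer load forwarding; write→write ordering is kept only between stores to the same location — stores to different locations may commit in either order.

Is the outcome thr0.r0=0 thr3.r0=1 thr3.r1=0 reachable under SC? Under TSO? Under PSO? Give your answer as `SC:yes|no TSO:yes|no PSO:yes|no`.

SC:no TSO:yes PSO:yes

outcome vector order: (thr0.r0,thr3.r0,thr3.r1)
SC: 11 outcomes — {000; 001; 002; 011; 012; 100; 101; 102; 110; 111; 112}
TSO: 12 outcomes — {000; 001; 002; 010; 011; 012; 100; 101; 102; 110; 111; 112}
PSO: 12 outcomes — {000; 001; 002; 010; 011; 012; 100; 101; 102; 110; 111; 112}
target 010 ∈ {TSO,PSO}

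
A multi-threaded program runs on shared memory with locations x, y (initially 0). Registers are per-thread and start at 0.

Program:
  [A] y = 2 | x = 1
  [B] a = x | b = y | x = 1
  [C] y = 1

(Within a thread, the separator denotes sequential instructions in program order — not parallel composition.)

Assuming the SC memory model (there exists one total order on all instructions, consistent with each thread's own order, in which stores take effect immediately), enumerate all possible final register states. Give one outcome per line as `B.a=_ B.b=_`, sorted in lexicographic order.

B.a=0 B.b=0
B.a=0 B.b=1
B.a=0 B.b=2
B.a=1 B.b=1
B.a=1 B.b=2

outcome vector order: (B.a,B.b)
|SC outcomes| = 5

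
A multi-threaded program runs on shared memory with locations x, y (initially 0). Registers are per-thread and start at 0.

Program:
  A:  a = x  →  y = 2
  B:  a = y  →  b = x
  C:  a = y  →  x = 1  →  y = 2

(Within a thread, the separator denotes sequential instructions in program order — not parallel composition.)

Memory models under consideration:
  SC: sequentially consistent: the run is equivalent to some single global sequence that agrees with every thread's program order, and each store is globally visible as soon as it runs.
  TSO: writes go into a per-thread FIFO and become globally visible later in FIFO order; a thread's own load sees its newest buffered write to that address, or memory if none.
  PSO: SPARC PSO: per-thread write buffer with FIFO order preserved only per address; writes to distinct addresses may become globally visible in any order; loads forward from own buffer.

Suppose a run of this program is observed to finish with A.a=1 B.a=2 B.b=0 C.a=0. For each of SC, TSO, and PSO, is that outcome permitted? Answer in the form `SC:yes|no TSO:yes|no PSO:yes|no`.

outcome vector order: (A.a,B.a,B.b,C.a)
[SC] allowed = {(0,0,0,0), (0,0,0,2), (0,0,1,0), (0,0,1,2), (0,2,0,0), (0,2,0,2), (0,2,1,0), (0,2,1,2), (1,0,0,0), (1,0,1,0), (1,2,1,0)}
[TSO] allowed = {(0,0,0,0), (0,0,0,2), (0,0,1,0), (0,0,1,2), (0,2,0,0), (0,2,0,2), (0,2,1,0), (0,2,1,2), (1,0,0,0), (1,0,1,0), (1,2,1,0)}
[PSO] allowed = {(0,0,0,0), (0,0,0,2), (0,0,1,0), (0,0,1,2), (0,2,0,0), (0,2,0,2), (0,2,1,0), (0,2,1,2), (1,0,0,0), (1,0,1,0), (1,2,0,0), (1,2,1,0)}
target (1,2,0,0) ∈ {PSO}

SC:no TSO:no PSO:yes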